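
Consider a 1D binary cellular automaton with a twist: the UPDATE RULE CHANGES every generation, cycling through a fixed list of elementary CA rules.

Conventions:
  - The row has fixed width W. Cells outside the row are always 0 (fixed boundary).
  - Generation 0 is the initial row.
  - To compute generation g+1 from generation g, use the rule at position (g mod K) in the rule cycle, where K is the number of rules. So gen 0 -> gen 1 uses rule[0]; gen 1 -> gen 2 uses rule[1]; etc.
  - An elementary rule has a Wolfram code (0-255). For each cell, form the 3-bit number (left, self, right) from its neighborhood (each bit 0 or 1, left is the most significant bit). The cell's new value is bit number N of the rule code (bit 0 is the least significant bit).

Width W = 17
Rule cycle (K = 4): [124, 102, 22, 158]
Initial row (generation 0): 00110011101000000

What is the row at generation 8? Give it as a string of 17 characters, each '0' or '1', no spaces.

Gen 0: 00110011101000000
Gen 1 (rule 124): 00111010111100000
Gen 2 (rule 102): 01001111000100000
Gen 3 (rule 22): 11110000101110000
Gen 4 (rule 158): 11101001101101000
Gen 5 (rule 124): 10111101111111100
Gen 6 (rule 102): 11000110000000100
Gen 7 (rule 22): 00101001000001110
Gen 8 (rule 158): 01101111100011101

Answer: 01101111100011101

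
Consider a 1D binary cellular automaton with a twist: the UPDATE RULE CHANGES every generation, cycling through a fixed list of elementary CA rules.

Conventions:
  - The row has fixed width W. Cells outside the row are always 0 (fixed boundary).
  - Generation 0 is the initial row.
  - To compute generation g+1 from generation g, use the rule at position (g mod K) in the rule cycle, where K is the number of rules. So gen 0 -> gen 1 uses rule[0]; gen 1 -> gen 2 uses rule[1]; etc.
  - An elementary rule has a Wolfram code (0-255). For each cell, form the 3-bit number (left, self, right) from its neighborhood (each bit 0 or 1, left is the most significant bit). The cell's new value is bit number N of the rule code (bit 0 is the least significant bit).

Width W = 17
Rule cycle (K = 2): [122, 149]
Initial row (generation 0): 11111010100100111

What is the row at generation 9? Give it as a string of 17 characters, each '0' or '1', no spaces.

Gen 0: 11111010100100111
Gen 1 (rule 122): 10001101011011101
Gen 2 (rule 149): 11100001000001001
Gen 3 (rule 122): 10110010100010110
Gen 4 (rule 149): 10001010111010001
Gen 5 (rule 122): 01010101101101010
Gen 6 (rule 149): 01010100000001011
Gen 7 (rule 122): 10101010000010111
Gen 8 (rule 149): 10101011111010010
Gen 9 (rule 122): 01010110001101101

Answer: 01010110001101101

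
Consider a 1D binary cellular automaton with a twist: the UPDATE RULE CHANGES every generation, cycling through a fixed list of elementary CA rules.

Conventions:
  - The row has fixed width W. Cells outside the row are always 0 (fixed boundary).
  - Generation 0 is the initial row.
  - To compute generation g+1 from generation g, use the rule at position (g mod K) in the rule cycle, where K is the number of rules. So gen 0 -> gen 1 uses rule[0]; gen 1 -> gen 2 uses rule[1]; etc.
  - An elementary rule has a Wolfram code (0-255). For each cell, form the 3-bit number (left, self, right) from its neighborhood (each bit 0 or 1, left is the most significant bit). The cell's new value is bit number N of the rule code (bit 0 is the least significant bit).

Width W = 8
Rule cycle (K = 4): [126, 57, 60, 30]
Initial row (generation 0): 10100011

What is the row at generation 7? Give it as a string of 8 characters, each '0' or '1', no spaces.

Answer: 11010100

Derivation:
Gen 0: 10100011
Gen 1 (rule 126): 11110111
Gen 2 (rule 57): 10001100
Gen 3 (rule 60): 11001010
Gen 4 (rule 30): 10111011
Gen 5 (rule 126): 11101111
Gen 6 (rule 57): 10011000
Gen 7 (rule 60): 11010100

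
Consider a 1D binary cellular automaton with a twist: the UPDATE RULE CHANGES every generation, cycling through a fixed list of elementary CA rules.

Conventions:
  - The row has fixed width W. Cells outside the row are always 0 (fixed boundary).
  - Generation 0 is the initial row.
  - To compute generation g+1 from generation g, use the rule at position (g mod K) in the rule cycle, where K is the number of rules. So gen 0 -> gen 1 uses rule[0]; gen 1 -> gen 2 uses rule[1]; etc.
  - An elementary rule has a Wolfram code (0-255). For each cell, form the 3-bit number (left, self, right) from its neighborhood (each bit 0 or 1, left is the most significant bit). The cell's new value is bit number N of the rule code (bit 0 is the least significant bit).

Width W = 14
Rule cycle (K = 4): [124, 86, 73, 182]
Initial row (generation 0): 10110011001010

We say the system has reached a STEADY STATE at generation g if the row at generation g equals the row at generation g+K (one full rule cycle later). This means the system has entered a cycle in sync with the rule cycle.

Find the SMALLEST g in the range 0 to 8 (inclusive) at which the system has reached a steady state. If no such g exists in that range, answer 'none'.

Answer: none

Derivation:
Gen 0: 10110011001010
Gen 1 (rule 124): 11111011101111
Gen 2 (rule 86): 00001000100001
Gen 3 (rule 73): 11100010001100
Gen 4 (rule 182): 01010111010010
Gen 5 (rule 124): 01111101111011
Gen 6 (rule 86): 10000100001001
Gen 7 (rule 73): 00110001100000
Gen 8 (rule 182): 01001010010000
Gen 9 (rule 124): 01101111011000
Gen 10 (rule 86): 10100001001100
Gen 11 (rule 73): 00001100001101
Gen 12 (rule 182): 00010010010011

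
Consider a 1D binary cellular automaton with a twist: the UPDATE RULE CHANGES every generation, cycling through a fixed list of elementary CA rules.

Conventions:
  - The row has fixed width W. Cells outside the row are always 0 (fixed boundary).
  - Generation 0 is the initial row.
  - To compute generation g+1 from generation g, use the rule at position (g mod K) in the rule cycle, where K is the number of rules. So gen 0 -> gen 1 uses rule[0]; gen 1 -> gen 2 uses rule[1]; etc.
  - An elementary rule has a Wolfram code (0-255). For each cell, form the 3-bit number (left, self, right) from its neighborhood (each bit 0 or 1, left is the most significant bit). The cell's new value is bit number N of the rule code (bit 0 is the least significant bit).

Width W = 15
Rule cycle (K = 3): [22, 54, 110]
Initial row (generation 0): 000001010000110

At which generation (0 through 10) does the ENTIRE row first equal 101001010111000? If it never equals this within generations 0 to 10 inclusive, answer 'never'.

Gen 0: 000001010000110
Gen 1 (rule 22): 000011011001001
Gen 2 (rule 54): 000100100111111
Gen 3 (rule 110): 001101101100001
Gen 4 (rule 22): 010000000010011
Gen 5 (rule 54): 111000000111100
Gen 6 (rule 110): 101000001100100
Gen 7 (rule 22): 101100010011110
Gen 8 (rule 54): 110010111100001
Gen 9 (rule 110): 110111100100011
Gen 10 (rule 22): 000000011110100

Answer: never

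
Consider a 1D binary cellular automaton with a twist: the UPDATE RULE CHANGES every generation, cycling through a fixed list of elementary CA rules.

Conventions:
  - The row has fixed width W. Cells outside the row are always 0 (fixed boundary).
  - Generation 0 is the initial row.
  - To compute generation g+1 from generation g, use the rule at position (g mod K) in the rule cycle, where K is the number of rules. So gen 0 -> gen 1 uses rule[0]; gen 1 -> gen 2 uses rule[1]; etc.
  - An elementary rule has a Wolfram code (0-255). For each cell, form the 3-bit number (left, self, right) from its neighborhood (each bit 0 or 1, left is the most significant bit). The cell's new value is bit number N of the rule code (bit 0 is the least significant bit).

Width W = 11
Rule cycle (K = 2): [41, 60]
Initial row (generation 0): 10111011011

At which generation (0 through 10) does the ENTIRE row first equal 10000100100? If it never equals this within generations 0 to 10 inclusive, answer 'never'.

Answer: 7

Derivation:
Gen 0: 10111011011
Gen 1 (rule 41): 01100110110
Gen 2 (rule 60): 01010101101
Gen 3 (rule 41): 00101011010
Gen 4 (rule 60): 00111110111
Gen 5 (rule 41): 10100001100
Gen 6 (rule 60): 11110001010
Gen 7 (rule 41): 10000100100
Gen 8 (rule 60): 11000110110
Gen 9 (rule 41): 10010101100
Gen 10 (rule 60): 11011111010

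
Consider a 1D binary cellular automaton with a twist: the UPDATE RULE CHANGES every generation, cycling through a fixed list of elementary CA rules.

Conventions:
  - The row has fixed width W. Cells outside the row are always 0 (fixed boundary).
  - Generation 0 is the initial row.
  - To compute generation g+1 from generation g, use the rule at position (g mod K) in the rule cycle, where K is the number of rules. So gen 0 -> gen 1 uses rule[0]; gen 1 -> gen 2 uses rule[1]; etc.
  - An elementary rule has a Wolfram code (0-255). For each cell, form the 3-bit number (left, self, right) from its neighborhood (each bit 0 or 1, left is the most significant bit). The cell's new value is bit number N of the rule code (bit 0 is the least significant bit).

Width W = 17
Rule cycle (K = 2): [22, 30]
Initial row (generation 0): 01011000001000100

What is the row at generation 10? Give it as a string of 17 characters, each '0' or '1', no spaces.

Gen 0: 01011000001000100
Gen 1 (rule 22): 11000100011101110
Gen 2 (rule 30): 10101110110001001
Gen 3 (rule 22): 10100000001011111
Gen 4 (rule 30): 10110000011010000
Gen 5 (rule 22): 10001000100011000
Gen 6 (rule 30): 11011101110110100
Gen 7 (rule 22): 00000000000000110
Gen 8 (rule 30): 00000000000001101
Gen 9 (rule 22): 00000000000010001
Gen 10 (rule 30): 00000000000111011

Answer: 00000000000111011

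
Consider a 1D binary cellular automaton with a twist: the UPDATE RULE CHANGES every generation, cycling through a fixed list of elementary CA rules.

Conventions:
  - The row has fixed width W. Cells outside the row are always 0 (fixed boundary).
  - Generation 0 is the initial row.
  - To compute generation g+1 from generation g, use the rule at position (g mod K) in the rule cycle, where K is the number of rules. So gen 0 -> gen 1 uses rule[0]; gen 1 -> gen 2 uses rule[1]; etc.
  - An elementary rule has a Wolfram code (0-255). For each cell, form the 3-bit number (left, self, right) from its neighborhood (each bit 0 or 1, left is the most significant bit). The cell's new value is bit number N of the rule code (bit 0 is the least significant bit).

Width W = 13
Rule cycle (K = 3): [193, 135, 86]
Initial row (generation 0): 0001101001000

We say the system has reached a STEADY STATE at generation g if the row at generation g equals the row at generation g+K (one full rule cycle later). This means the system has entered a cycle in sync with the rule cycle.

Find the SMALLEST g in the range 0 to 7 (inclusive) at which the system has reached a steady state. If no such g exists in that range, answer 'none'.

Gen 0: 0001101001000
Gen 1 (rule 193): 1100100000011
Gen 2 (rule 135): 0001101111100
Gen 3 (rule 86): 0010100000110
Gen 4 (rule 193): 1000001110010
Gen 5 (rule 135): 1011110100110
Gen 6 (rule 86): 1000010111011
Gen 7 (rule 193): 0011000011001
Gen 8 (rule 135): 1100011100011
Gen 9 (rule 86): 0110100110101
Gen 10 (rule 193): 0010000010000

Answer: none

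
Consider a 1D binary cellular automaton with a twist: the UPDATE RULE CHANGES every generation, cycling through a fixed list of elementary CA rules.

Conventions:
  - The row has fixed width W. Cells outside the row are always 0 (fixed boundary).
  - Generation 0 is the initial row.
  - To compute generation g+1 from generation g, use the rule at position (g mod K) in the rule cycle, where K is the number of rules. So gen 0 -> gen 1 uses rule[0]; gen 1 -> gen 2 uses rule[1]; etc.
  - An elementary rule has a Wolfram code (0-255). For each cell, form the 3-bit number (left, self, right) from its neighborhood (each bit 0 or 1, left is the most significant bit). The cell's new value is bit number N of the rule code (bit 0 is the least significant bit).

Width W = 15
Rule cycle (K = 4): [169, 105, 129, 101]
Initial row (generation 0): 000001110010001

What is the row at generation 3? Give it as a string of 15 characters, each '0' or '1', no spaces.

Gen 0: 000001110010001
Gen 1 (rule 169): 111101100000100
Gen 2 (rule 105): 100111101110001
Gen 3 (rule 129): 000011000100100

Answer: 000011000100100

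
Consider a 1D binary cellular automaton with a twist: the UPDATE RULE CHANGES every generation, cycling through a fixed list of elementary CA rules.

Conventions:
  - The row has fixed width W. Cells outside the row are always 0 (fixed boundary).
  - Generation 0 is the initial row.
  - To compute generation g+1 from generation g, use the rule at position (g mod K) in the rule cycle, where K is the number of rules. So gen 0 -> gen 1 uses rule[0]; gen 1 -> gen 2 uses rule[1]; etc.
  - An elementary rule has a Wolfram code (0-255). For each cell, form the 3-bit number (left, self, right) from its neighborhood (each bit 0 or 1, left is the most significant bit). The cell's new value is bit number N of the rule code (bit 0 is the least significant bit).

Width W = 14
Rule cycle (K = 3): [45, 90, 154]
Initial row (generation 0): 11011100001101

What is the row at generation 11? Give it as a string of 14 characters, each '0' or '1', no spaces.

Answer: 10001101010000

Derivation:
Gen 0: 11011100001101
Gen 1 (rule 45): 10110001101011
Gen 2 (rule 90): 00111011100011
Gen 3 (rule 154): 01110011010110
Gen 4 (rule 45): 01000010111100
Gen 5 (rule 90): 10100100100110
Gen 6 (rule 154): 00011011011101
Gen 7 (rule 45): 11010110110011
Gen 8 (rule 90): 11000110111111
Gen 9 (rule 154): 10101100111110
Gen 10 (rule 45): 11111000100000
Gen 11 (rule 90): 10001101010000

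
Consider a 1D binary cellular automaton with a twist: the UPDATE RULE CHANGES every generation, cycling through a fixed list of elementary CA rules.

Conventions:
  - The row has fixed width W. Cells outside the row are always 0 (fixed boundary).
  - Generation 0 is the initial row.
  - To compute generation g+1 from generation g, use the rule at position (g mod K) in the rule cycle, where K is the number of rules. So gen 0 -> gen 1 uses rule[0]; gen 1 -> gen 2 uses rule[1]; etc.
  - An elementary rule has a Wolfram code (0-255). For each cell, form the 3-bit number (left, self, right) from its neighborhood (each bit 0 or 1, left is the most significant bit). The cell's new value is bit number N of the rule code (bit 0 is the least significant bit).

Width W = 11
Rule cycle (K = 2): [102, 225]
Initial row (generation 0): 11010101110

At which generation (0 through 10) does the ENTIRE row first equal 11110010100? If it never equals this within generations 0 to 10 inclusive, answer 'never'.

Gen 0: 11010101110
Gen 1 (rule 102): 01111110010
Gen 2 (rule 225): 00111110000
Gen 3 (rule 102): 01000010000
Gen 4 (rule 225): 00011000111
Gen 5 (rule 102): 00101001001
Gen 6 (rule 225): 10010000000
Gen 7 (rule 102): 10110000000
Gen 8 (rule 225): 01010111111
Gen 9 (rule 102): 11111000001
Gen 10 (rule 225): 01111011100

Answer: never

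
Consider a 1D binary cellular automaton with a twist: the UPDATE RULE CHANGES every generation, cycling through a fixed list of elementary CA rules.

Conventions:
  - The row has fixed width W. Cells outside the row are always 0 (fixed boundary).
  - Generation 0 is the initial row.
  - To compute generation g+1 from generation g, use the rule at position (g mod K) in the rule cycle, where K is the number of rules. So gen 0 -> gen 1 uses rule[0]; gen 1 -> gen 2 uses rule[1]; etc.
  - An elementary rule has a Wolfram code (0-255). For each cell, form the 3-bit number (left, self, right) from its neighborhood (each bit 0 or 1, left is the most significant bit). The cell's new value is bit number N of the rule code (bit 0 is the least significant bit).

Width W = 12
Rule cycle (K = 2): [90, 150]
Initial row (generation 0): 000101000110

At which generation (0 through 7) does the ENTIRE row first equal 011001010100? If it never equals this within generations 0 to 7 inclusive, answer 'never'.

Gen 0: 000101000110
Gen 1 (rule 90): 001000101111
Gen 2 (rule 150): 011101100110
Gen 3 (rule 90): 110101111111
Gen 4 (rule 150): 000100111110
Gen 5 (rule 90): 001011100011
Gen 6 (rule 150): 011001010100
Gen 7 (rule 90): 111110000010

Answer: 6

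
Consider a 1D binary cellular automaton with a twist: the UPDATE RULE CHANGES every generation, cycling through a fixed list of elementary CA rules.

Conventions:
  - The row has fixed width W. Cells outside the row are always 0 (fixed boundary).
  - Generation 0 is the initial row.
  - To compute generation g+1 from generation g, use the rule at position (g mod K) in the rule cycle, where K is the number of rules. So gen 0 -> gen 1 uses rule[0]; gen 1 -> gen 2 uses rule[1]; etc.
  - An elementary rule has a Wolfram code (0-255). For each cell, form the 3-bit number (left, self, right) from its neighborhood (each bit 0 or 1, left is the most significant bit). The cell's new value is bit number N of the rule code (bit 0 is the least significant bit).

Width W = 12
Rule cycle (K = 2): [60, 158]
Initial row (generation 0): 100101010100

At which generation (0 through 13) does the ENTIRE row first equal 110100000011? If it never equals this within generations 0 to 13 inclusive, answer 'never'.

Gen 0: 100101010100
Gen 1 (rule 60): 110111111110
Gen 2 (rule 158): 100111111101
Gen 3 (rule 60): 110100000011
Gen 4 (rule 158): 100110000110
Gen 5 (rule 60): 110101000101
Gen 6 (rule 158): 100101101101
Gen 7 (rule 60): 110111011011
Gen 8 (rule 158): 100110010010
Gen 9 (rule 60): 110101011011
Gen 10 (rule 158): 100101010010
Gen 11 (rule 60): 110111111011
Gen 12 (rule 158): 100111110010
Gen 13 (rule 60): 110100001011

Answer: 3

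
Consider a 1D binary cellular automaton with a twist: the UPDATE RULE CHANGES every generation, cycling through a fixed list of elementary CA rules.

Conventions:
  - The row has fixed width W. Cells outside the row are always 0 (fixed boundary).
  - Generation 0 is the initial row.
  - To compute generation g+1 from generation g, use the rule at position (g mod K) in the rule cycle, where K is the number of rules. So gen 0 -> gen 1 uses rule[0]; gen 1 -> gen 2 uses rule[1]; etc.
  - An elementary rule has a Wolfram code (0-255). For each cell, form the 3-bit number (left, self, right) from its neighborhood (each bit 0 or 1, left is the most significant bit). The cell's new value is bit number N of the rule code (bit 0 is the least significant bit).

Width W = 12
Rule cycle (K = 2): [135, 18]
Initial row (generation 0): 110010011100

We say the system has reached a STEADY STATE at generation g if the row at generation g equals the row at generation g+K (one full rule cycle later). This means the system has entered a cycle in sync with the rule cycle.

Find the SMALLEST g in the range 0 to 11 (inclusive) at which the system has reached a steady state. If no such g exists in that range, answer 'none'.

Gen 0: 110010011100
Gen 1 (rule 135): 000110101001
Gen 2 (rule 18): 001000000110
Gen 3 (rule 135): 111011111000
Gen 4 (rule 18): 000000000100
Gen 5 (rule 135): 111111111101
Gen 6 (rule 18): 000000000000
Gen 7 (rule 135): 111111111111
Gen 8 (rule 18): 000000000000
Gen 9 (rule 135): 111111111111
Gen 10 (rule 18): 000000000000
Gen 11 (rule 135): 111111111111
Gen 12 (rule 18): 000000000000
Gen 13 (rule 135): 111111111111

Answer: 6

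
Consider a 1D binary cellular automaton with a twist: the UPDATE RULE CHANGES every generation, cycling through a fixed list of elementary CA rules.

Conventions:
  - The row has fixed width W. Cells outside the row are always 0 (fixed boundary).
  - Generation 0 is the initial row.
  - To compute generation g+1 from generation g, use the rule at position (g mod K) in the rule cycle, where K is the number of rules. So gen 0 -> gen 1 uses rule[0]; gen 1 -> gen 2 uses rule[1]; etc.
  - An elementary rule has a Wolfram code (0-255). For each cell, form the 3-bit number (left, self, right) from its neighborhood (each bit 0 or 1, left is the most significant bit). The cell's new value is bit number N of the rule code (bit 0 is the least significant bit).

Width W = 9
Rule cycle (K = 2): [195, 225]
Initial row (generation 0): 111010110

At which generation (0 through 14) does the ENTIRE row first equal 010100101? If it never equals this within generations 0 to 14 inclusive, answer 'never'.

Answer: 4

Derivation:
Gen 0: 111010110
Gen 1 (rule 195): 011000010
Gen 2 (rule 225): 001011000
Gen 3 (rule 195): 110001011
Gen 4 (rule 225): 010100101
Gen 5 (rule 195): 100001000
Gen 6 (rule 225): 001100011
Gen 7 (rule 195): 110101101
Gen 8 (rule 225): 011010110
Gen 9 (rule 195): 101000010
Gen 10 (rule 225): 010011000
Gen 11 (rule 195): 100101011
Gen 12 (rule 225): 000010101
Gen 13 (rule 195): 111100000
Gen 14 (rule 225): 011101111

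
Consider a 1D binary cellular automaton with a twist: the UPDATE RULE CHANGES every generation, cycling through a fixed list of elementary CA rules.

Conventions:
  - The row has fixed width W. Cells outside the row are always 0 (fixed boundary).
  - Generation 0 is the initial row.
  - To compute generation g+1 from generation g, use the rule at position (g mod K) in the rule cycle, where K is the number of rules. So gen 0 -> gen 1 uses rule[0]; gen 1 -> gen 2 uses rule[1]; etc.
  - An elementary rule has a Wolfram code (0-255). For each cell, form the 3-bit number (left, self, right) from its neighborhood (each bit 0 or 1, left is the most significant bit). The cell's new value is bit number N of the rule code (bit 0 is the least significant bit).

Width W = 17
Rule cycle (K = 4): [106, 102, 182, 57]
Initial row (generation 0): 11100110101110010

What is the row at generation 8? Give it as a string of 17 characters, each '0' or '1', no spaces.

Answer: 01000011000110010

Derivation:
Gen 0: 11100110101110010
Gen 1 (rule 106): 10101111011010100
Gen 2 (rule 102): 11110001101111100
Gen 3 (rule 182): 01101010010111010
Gen 4 (rule 57): 01010101001100101
Gen 5 (rule 106): 10101010011101010
Gen 6 (rule 102): 11111110100111110
Gen 7 (rule 182): 01111101111011101
Gen 8 (rule 57): 01000011000110010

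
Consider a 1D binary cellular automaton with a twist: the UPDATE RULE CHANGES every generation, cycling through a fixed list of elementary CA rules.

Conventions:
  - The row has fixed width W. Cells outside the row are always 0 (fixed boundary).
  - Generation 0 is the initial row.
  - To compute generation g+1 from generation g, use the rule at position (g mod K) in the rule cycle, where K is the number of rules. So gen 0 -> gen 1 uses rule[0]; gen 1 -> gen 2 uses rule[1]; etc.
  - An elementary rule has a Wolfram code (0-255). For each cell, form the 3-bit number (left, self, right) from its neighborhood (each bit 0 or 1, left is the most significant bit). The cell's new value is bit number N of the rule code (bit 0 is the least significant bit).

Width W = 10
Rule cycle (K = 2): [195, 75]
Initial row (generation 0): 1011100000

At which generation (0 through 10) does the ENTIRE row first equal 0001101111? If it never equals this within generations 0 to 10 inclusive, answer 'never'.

Answer: 1

Derivation:
Gen 0: 1011100000
Gen 1 (rule 195): 0001101111
Gen 2 (rule 75): 1111101001
Gen 3 (rule 195): 0111100010
Gen 4 (rule 75): 1100101100
Gen 5 (rule 195): 0101000101
Gen 6 (rule 75): 1000011000
Gen 7 (rule 195): 0011101011
Gen 8 (rule 75): 1110100011
Gen 9 (rule 195): 0110001101
Gen 10 (rule 75): 1110111100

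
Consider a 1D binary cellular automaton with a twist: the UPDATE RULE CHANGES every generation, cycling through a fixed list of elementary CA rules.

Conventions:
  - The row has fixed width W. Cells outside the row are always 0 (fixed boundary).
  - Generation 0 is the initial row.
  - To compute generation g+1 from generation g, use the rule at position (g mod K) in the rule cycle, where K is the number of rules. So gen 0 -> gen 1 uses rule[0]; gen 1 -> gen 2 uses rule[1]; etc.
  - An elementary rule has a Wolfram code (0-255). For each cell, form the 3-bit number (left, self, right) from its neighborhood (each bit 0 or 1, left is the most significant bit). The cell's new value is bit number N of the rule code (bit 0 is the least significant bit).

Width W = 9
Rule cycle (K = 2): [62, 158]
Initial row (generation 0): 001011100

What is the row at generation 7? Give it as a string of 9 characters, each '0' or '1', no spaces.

Gen 0: 001011100
Gen 1 (rule 62): 011110010
Gen 2 (rule 158): 111101111
Gen 3 (rule 62): 100011000
Gen 4 (rule 158): 110110100
Gen 5 (rule 62): 101101110
Gen 6 (rule 158): 101001101
Gen 7 (rule 62): 111111011

Answer: 111111011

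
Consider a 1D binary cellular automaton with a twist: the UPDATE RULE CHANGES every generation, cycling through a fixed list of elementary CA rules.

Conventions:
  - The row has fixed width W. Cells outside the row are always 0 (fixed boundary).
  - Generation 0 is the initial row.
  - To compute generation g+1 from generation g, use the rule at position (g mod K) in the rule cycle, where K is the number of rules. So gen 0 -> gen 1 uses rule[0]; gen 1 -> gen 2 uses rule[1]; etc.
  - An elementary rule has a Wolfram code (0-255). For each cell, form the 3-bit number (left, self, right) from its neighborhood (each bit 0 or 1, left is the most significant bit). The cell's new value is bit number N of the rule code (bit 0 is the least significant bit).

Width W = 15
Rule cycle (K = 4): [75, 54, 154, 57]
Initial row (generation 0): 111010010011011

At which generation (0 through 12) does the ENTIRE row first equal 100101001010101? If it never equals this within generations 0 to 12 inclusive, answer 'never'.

Answer: 4

Derivation:
Gen 0: 111010010011011
Gen 1 (rule 75): 101000100111011
Gen 2 (rule 54): 111101111000100
Gen 3 (rule 154): 111001110101010
Gen 4 (rule 57): 100101001010101
Gen 5 (rule 75): 001000010000000
Gen 6 (rule 54): 011100111000000
Gen 7 (rule 154): 111011110100000
Gen 8 (rule 57): 100110001011111
Gen 9 (rule 75): 001110110010001
Gen 10 (rule 54): 010001001111011
Gen 11 (rule 154): 101010111110010
Gen 12 (rule 57): 010101100001001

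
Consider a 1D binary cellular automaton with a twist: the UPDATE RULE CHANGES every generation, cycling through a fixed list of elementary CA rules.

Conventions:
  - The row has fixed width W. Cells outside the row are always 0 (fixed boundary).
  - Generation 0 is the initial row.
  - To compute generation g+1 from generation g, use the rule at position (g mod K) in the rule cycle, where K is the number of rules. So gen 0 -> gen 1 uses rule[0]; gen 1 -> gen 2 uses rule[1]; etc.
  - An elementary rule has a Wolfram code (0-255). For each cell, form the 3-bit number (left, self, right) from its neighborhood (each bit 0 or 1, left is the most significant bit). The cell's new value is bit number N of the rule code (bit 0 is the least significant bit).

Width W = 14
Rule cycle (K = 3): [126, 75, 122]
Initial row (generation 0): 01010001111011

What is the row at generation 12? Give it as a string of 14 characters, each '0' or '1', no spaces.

Answer: 01011011000010

Derivation:
Gen 0: 01010001111011
Gen 1 (rule 126): 11111011001111
Gen 2 (rule 75): 10001011011001
Gen 3 (rule 122): 01010111111110
Gen 4 (rule 126): 11111100000011
Gen 5 (rule 75): 10000101111111
Gen 6 (rule 122): 01001011000001
Gen 7 (rule 126): 11111111100011
Gen 8 (rule 75): 10000000101111
Gen 9 (rule 122): 01000001011001
Gen 10 (rule 126): 11100011111111
Gen 11 (rule 75): 10101110000001
Gen 12 (rule 122): 01011011000010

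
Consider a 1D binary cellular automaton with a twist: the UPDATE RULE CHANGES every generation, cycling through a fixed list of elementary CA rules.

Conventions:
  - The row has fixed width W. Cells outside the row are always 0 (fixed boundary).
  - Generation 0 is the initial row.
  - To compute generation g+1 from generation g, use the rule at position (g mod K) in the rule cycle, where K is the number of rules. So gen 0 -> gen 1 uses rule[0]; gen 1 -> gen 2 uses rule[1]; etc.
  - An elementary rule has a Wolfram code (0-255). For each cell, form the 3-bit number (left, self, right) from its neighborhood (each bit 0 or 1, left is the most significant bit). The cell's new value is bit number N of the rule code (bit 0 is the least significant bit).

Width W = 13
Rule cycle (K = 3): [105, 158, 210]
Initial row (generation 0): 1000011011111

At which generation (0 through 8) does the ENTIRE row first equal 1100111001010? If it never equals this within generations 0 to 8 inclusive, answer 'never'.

Answer: 5

Derivation:
Gen 0: 1000011011111
Gen 1 (rule 105): 0011011110001
Gen 2 (rule 158): 0110011101011
Gen 3 (rule 210): 1011101100001
Gen 4 (rule 105): 0110111101100
Gen 5 (rule 158): 1100111001010
Gen 6 (rule 210): 0111011110001
Gen 7 (rule 105): 0101110010100
Gen 8 (rule 158): 1101101110110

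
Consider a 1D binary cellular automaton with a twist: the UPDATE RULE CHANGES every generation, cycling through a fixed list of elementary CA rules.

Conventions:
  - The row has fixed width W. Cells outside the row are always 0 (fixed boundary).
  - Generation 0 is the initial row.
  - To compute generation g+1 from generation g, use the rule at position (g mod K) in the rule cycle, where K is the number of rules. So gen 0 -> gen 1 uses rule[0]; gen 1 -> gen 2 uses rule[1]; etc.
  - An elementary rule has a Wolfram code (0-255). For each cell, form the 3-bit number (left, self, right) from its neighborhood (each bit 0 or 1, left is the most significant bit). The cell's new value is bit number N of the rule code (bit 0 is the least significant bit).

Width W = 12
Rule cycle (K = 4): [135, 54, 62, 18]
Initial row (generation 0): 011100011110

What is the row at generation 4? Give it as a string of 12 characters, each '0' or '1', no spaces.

Answer: 010010000000

Derivation:
Gen 0: 011100011110
Gen 1 (rule 135): 101001101100
Gen 2 (rule 54): 111110010010
Gen 3 (rule 62): 100001111111
Gen 4 (rule 18): 010010000000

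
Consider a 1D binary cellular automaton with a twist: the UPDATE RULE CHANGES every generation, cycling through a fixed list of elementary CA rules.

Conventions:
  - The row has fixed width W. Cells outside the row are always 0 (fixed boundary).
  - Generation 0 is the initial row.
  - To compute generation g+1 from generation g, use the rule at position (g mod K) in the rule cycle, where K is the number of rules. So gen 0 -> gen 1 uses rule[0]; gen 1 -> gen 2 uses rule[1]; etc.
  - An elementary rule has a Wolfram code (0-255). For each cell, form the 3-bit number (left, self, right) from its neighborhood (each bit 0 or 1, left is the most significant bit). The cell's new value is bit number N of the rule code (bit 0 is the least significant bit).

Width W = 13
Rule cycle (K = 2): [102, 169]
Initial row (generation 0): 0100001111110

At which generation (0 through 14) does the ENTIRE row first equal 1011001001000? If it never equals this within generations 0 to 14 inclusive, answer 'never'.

Answer: 3

Derivation:
Gen 0: 0100001111110
Gen 1 (rule 102): 1100010000010
Gen 2 (rule 169): 1001000111000
Gen 3 (rule 102): 1011001001000
Gen 4 (rule 169): 0110000000011
Gen 5 (rule 102): 1010000000101
Gen 6 (rule 169): 0100111110010
Gen 7 (rule 102): 1101000010110
Gen 8 (rule 169): 1010011001100
Gen 9 (rule 102): 1110101010100
Gen 10 (rule 169): 1101010101001
Gen 11 (rule 102): 0111111111011
Gen 12 (rule 169): 0111111110110
Gen 13 (rule 102): 1000000011010
Gen 14 (rule 169): 0011111010100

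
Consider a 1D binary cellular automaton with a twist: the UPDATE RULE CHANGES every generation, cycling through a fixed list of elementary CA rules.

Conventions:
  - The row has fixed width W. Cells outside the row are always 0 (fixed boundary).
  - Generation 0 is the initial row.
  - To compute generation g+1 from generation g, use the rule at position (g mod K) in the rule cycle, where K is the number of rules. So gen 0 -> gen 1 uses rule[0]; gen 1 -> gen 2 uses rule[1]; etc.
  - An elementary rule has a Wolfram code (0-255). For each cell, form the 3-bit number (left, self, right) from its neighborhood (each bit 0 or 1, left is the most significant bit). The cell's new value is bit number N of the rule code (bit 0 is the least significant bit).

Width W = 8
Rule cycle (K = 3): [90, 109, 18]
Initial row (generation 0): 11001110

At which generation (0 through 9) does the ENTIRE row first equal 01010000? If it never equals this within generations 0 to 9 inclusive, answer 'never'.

Answer: 3

Derivation:
Gen 0: 11001110
Gen 1 (rule 90): 11111011
Gen 2 (rule 109): 10001111
Gen 3 (rule 18): 01010000
Gen 4 (rule 90): 10001000
Gen 5 (rule 109): 10101011
Gen 6 (rule 18): 00000000
Gen 7 (rule 90): 00000000
Gen 8 (rule 109): 11111111
Gen 9 (rule 18): 00000000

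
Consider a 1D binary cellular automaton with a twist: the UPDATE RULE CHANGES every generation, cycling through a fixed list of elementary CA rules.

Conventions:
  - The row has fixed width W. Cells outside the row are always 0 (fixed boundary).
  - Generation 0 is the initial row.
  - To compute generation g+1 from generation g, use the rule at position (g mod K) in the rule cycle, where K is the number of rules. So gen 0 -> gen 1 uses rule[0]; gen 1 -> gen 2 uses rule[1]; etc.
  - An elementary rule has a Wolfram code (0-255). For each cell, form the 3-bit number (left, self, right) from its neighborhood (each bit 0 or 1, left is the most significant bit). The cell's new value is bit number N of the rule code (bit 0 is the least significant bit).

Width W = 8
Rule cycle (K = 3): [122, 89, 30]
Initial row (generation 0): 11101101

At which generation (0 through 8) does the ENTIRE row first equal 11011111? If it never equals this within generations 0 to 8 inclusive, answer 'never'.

Answer: 4

Derivation:
Gen 0: 11101101
Gen 1 (rule 122): 10111110
Gen 2 (rule 89): 00100011
Gen 3 (rule 30): 01110110
Gen 4 (rule 122): 11011111
Gen 5 (rule 89): 11010001
Gen 6 (rule 30): 10011011
Gen 7 (rule 122): 01111111
Gen 8 (rule 89): 01000001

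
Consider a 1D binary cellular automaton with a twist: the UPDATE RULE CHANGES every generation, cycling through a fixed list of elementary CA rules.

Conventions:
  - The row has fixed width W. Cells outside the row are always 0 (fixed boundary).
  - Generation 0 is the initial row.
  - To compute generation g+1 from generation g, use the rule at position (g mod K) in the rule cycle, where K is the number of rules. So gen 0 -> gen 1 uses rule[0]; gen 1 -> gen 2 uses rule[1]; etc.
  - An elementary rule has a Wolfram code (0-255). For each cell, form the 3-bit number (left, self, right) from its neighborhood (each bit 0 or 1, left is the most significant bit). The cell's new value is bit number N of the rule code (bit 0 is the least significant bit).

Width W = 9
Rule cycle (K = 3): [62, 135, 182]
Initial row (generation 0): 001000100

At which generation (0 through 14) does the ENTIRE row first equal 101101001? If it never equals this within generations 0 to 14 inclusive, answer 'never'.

Answer: 14

Derivation:
Gen 0: 001000100
Gen 1 (rule 62): 011101110
Gen 2 (rule 135): 101000100
Gen 3 (rule 182): 111101110
Gen 4 (rule 62): 100011001
Gen 5 (rule 135): 101100011
Gen 6 (rule 182): 110010100
Gen 7 (rule 62): 101111110
Gen 8 (rule 135): 100111100
Gen 9 (rule 182): 111011010
Gen 10 (rule 62): 100110111
Gen 11 (rule 135): 101000010
Gen 12 (rule 182): 111100111
Gen 13 (rule 62): 100011100
Gen 14 (rule 135): 101101001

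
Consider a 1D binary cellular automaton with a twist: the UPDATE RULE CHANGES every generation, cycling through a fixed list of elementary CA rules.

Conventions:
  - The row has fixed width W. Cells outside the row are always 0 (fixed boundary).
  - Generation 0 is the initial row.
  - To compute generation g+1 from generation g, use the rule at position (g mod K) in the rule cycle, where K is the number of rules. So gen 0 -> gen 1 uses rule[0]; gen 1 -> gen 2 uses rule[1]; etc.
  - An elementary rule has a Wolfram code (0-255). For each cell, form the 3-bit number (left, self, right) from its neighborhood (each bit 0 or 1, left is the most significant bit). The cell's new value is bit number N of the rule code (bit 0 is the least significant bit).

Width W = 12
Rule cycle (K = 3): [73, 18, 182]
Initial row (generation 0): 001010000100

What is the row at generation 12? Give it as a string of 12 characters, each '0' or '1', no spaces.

Answer: 000011100111

Derivation:
Gen 0: 001010000100
Gen 1 (rule 73): 100000110001
Gen 2 (rule 18): 010001001010
Gen 3 (rule 182): 111011111111
Gen 4 (rule 73): 101010000001
Gen 5 (rule 18): 000001000010
Gen 6 (rule 182): 000011100111
Gen 7 (rule 73): 111010100101
Gen 8 (rule 18): 000000011000
Gen 9 (rule 182): 000000100100
Gen 10 (rule 73): 111110000001
Gen 11 (rule 18): 000001000010
Gen 12 (rule 182): 000011100111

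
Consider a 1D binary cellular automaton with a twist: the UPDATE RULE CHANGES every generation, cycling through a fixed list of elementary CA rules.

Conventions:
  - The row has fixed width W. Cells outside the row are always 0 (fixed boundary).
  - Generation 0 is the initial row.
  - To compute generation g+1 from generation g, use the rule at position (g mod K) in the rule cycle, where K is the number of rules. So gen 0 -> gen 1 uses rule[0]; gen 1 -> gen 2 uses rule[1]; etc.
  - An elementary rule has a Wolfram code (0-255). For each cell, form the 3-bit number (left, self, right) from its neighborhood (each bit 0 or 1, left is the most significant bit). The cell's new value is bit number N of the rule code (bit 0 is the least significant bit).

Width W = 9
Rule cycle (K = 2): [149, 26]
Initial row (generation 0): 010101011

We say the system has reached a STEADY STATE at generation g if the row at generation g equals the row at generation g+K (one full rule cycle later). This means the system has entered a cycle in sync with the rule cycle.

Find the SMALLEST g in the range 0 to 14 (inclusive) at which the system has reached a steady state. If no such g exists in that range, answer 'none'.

Answer: 2

Derivation:
Gen 0: 010101011
Gen 1 (rule 149): 010101000
Gen 2 (rule 26): 100000100
Gen 3 (rule 149): 111110111
Gen 4 (rule 26): 100000100
Gen 5 (rule 149): 111110111
Gen 6 (rule 26): 100000100
Gen 7 (rule 149): 111110111
Gen 8 (rule 26): 100000100
Gen 9 (rule 149): 111110111
Gen 10 (rule 26): 100000100
Gen 11 (rule 149): 111110111
Gen 12 (rule 26): 100000100
Gen 13 (rule 149): 111110111
Gen 14 (rule 26): 100000100
Gen 15 (rule 149): 111110111
Gen 16 (rule 26): 100000100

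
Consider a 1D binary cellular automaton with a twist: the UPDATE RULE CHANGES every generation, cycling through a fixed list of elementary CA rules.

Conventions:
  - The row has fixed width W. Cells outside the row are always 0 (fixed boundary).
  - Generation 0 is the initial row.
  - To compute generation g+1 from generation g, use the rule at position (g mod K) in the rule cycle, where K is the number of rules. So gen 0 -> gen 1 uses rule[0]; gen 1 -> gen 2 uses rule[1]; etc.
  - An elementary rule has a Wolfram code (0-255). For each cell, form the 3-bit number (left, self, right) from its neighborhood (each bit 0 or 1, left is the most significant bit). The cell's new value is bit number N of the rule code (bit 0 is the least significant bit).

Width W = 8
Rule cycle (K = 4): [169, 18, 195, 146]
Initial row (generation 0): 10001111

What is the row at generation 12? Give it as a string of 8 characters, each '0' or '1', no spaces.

Gen 0: 10001111
Gen 1 (rule 169): 00101110
Gen 2 (rule 18): 01000001
Gen 3 (rule 195): 10011110
Gen 4 (rule 146): 01101101
Gen 5 (rule 169): 01011010
Gen 6 (rule 18): 10000001
Gen 7 (rule 195): 00111110
Gen 8 (rule 146): 01011101
Gen 9 (rule 169): 00111010
Gen 10 (rule 18): 01000001
Gen 11 (rule 195): 10011110
Gen 12 (rule 146): 01101101

Answer: 01101101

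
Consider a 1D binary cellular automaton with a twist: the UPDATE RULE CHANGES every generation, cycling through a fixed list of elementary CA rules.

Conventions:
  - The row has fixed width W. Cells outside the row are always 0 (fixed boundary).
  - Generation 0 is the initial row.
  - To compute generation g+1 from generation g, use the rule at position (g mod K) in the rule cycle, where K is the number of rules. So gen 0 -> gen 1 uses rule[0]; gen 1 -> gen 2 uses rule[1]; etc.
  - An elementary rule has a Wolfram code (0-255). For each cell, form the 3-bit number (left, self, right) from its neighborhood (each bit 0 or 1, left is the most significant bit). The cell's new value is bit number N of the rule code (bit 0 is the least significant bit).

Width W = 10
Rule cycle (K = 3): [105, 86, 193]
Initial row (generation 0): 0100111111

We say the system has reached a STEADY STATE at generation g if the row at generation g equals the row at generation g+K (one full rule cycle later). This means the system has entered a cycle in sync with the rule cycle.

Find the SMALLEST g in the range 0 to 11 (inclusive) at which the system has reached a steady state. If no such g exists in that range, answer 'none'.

Answer: none

Derivation:
Gen 0: 0100111111
Gen 1 (rule 105): 0000100001
Gen 2 (rule 86): 0001110011
Gen 3 (rule 193): 1100110001
Gen 4 (rule 105): 1100110100
Gen 5 (rule 86): 0111010110
Gen 6 (rule 193): 0011000010
Gen 7 (rule 105): 1011011000
Gen 8 (rule 86): 1001001100
Gen 9 (rule 193): 0000000101
Gen 10 (rule 105): 1111110010
Gen 11 (rule 86): 0000011111
Gen 12 (rule 193): 1111001111
Gen 13 (rule 105): 1001001001
Gen 14 (rule 86): 1111111111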